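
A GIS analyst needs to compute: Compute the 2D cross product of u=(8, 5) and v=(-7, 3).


u x v = u_x*v_y - u_y*v_x = 8*3 - 5*(-7)
= 24 - (-35) = 59

59


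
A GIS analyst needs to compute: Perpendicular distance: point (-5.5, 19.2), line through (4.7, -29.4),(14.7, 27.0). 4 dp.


|cross product| = 1061.28
|line direction| = sqrt(3280.96) = 57.2797
Distance = 1061.28/sqrt(3280.96) = 18.528

18.528


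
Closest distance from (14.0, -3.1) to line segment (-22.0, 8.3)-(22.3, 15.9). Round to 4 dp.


Project P onto AB: t = 0.7465 (clamped to [0,1])
Closest point on segment: (11.0709, 13.9736)
Distance: 17.323

17.323


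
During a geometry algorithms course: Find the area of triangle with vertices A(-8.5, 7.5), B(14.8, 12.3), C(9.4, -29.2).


Area = |x_A(y_B-y_C) + x_B(y_C-y_A) + x_C(y_A-y_B)|/2
= |(-352.75) + (-543.16) + (-45.12)|/2
= 941.03/2 = 470.515

470.515


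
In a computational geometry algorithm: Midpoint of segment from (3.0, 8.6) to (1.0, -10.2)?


M = ((3+1)/2, (8.6+(-10.2))/2)
= (2, -0.8)

(2, -0.8)


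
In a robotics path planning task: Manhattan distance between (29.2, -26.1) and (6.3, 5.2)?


|29.2-6.3| + |(-26.1)-5.2| = 22.9 + 31.3 = 54.2

54.2


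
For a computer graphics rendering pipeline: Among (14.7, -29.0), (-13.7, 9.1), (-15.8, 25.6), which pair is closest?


d(P0,P1) = 47.5202, d(P0,P2) = 62.5413, d(P1,P2) = 16.6331
Closest: P1 and P2

Closest pair: (-13.7, 9.1) and (-15.8, 25.6), distance = 16.6331


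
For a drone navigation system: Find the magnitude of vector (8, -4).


|u| = sqrt(8^2 + (-4)^2) = sqrt(80) = 8.9443

8.9443


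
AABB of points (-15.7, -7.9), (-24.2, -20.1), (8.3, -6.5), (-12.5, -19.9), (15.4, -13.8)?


x range: [-24.2, 15.4]
y range: [-20.1, -6.5]
Bounding box: (-24.2,-20.1) to (15.4,-6.5)

(-24.2,-20.1) to (15.4,-6.5)


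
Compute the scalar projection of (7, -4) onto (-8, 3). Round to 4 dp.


u.v = -68, |v| = sqrt(73) = 8.544
Scalar projection = u.v / |v| = -68 / sqrt(73) = -7.9588

-7.9588


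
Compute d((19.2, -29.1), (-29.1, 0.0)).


dx=-48.3, dy=29.1
d^2 = (-48.3)^2 + 29.1^2 = 3179.7
d = sqrt(3179.7) = 56.3888

56.3888


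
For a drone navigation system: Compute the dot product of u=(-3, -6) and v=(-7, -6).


u . v = u_x*v_x + u_y*v_y = (-3)*(-7) + (-6)*(-6)
= 21 + 36 = 57

57


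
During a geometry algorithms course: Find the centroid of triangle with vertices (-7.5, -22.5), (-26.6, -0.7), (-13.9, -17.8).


Centroid = ((x_A+x_B+x_C)/3, (y_A+y_B+y_C)/3)
= (((-7.5)+(-26.6)+(-13.9))/3, ((-22.5)+(-0.7)+(-17.8))/3)
= (-16, -13.6667)

(-16, -13.6667)


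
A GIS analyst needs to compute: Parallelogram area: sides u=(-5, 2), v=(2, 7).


|u x v| = |(-5)*7 - 2*2|
= |(-35) - 4| = 39

39


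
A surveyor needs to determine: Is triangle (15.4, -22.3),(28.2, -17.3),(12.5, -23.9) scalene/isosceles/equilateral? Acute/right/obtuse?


Side lengths squared: AB^2=188.84, BC^2=290.05, CA^2=10.97
Sorted: [10.97, 188.84, 290.05]
By sides: Scalene, By angles: Obtuse

Scalene, Obtuse


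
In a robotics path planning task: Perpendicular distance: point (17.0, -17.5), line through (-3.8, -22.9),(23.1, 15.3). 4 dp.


|cross product| = 649.3
|line direction| = sqrt(2182.85) = 46.721
Distance = 649.3/sqrt(2182.85) = 13.8974

13.8974


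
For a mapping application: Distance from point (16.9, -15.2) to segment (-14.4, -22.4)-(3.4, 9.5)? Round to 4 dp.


Project P onto AB: t = 0.5896 (clamped to [0,1])
Closest point on segment: (-3.9047, -3.5911)
Distance: 23.8244

23.8244


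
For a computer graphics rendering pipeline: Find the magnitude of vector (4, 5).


|u| = sqrt(4^2 + 5^2) = sqrt(41) = 6.4031

6.4031


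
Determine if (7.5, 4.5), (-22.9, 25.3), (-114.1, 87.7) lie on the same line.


Cross product: ((-22.9)-7.5)*(87.7-4.5) - (25.3-4.5)*((-114.1)-7.5)
= 0

Yes, collinear


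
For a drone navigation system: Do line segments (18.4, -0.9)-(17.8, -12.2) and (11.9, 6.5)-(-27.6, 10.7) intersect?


Cross products: d1=265, d2=713.87, d3=-77.89, d4=-526.76
d1*d2 < 0 and d3*d4 < 0? no

No, they don't intersect


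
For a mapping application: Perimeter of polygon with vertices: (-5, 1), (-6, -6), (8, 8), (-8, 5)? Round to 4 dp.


Sides: (-5, 1)->(-6, -6): sqrt(50) = 7.071068, (-6, -6)->(8, 8): sqrt(392) = 19.79899, (8, 8)->(-8, 5): sqrt(265) = 16.278821, (-8, 5)->(-5, 1): sqrt(25) = 5
Sum = 48.148879
Perimeter = 48.1489

48.1489


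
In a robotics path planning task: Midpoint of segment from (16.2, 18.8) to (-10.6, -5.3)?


M = ((16.2+(-10.6))/2, (18.8+(-5.3))/2)
= (2.8, 6.75)

(2.8, 6.75)


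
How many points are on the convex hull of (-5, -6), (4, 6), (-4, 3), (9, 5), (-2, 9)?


Convex hull vertices (CCW): (-5, -6), (9, 5), (-2, 9), (-4, 3)
Count = 4

4


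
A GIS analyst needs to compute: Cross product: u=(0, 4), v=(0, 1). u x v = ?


u x v = u_x*v_y - u_y*v_x = 0*1 - 4*0
= 0 - 0 = 0

0


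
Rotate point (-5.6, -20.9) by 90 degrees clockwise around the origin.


90° CW: (x,y) -> (y, -x)
(-5.6,-20.9) -> (-20.9, 5.6)

(-20.9, 5.6)


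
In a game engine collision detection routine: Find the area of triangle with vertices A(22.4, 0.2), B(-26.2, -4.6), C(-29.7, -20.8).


Area = |x_A(y_B-y_C) + x_B(y_C-y_A) + x_C(y_A-y_B)|/2
= |362.88 + 550.2 + (-142.56)|/2
= 770.52/2 = 385.26

385.26


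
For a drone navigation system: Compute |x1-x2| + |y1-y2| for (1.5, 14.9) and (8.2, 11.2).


|1.5-8.2| + |14.9-11.2| = 6.7 + 3.7 = 10.4

10.4


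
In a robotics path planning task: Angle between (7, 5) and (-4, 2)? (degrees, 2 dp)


u.v = -18, |u| = sqrt(74) = 8.6023, |v| = sqrt(20) = 4.4721
cos(theta) = u.v/(|u||v|) = -18/sqrt(1480) = -0.467888
theta = acos(-0.467888) = 117.9 degrees

117.9 degrees


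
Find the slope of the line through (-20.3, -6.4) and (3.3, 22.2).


slope = (y2-y1)/(x2-x1) = (22.2-(-6.4))/(3.3-(-20.3)) = 28.6/23.6 = 1.2119

1.2119


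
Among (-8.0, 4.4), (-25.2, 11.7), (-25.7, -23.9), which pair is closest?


d(P0,P1) = 18.685, d(P0,P2) = 33.3793, d(P1,P2) = 35.6035
Closest: P0 and P1

Closest pair: (-8.0, 4.4) and (-25.2, 11.7), distance = 18.685


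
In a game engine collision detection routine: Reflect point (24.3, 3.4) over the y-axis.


Reflection over y-axis: (x,y) -> (-x,y)
(24.3, 3.4) -> (-24.3, 3.4)

(-24.3, 3.4)


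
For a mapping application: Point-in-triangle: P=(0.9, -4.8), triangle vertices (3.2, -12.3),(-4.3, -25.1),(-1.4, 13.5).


Cross products: AB x AP = -85.69, BC x BP = -141.85, CA x CP = -24.84
All same sign? yes

Yes, inside


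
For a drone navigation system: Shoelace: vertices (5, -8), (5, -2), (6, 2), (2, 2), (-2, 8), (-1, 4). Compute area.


Shoelace sum: (5*(-2) - 5*(-8)) + (5*2 - 6*(-2)) + (6*2 - 2*2) + (2*8 - (-2)*2) + ((-2)*4 - (-1)*8) + ((-1)*(-8) - 5*4)
= 68
Area = |68|/2 = 34

34


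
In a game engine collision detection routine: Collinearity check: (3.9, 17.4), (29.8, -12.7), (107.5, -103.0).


Cross product: (29.8-3.9)*((-103)-17.4) - ((-12.7)-17.4)*(107.5-3.9)
= 0

Yes, collinear


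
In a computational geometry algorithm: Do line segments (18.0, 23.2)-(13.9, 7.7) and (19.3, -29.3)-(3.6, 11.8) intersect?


Cross products: d1=-770.82, d2=-358.96, d3=235.4, d4=-176.46
d1*d2 < 0 and d3*d4 < 0? no

No, they don't intersect


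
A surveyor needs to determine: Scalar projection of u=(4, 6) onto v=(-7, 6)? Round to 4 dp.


u.v = 8, |v| = sqrt(85) = 9.2195
Scalar projection = u.v / |v| = 8 / sqrt(85) = 0.8677

0.8677


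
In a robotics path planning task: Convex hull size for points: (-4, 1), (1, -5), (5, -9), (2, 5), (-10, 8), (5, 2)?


Convex hull vertices (CCW): (-10, 8), (1, -5), (5, -9), (5, 2), (2, 5)
Count = 5

5


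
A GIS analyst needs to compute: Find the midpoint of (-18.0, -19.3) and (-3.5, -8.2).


M = (((-18)+(-3.5))/2, ((-19.3)+(-8.2))/2)
= (-10.75, -13.75)

(-10.75, -13.75)


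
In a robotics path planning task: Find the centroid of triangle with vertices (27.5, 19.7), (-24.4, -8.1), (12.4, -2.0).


Centroid = ((x_A+x_B+x_C)/3, (y_A+y_B+y_C)/3)
= ((27.5+(-24.4)+12.4)/3, (19.7+(-8.1)+(-2))/3)
= (5.1667, 3.2)

(5.1667, 3.2)


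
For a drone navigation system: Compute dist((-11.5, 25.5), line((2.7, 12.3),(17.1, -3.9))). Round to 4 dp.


|cross product| = 39.96
|line direction| = sqrt(469.8) = 21.6749
Distance = 39.96/sqrt(469.8) = 1.8436

1.8436


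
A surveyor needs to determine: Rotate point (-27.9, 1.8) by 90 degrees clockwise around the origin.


90° CW: (x,y) -> (y, -x)
(-27.9,1.8) -> (1.8, 27.9)

(1.8, 27.9)


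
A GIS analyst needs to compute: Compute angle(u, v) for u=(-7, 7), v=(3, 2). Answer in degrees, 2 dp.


u.v = -7, |u| = sqrt(98) = 9.8995, |v| = sqrt(13) = 3.6056
cos(theta) = u.v/(|u||v|) = -7/sqrt(1274) = -0.196116
theta = acos(-0.196116) = 101.31 degrees

101.31 degrees


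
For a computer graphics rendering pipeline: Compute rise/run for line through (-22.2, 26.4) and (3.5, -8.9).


slope = (y2-y1)/(x2-x1) = ((-8.9)-26.4)/(3.5-(-22.2)) = (-35.3)/25.7 = -1.3735

-1.3735


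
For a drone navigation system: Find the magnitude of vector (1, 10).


|u| = sqrt(1^2 + 10^2) = sqrt(101) = 10.0499

10.0499


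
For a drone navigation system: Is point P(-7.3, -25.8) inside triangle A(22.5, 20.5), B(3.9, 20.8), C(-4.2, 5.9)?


Cross products: AB x AP = 870.12, BC x BP = 210.58, CA x CP = -801.13
All same sign? no

No, outside


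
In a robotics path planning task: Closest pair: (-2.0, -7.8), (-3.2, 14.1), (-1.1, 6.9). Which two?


d(P0,P1) = 21.9329, d(P0,P2) = 14.7275, d(P1,P2) = 7.5
Closest: P1 and P2

Closest pair: (-3.2, 14.1) and (-1.1, 6.9), distance = 7.5


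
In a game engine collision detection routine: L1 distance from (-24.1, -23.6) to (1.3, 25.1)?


|(-24.1)-1.3| + |(-23.6)-25.1| = 25.4 + 48.7 = 74.1

74.1


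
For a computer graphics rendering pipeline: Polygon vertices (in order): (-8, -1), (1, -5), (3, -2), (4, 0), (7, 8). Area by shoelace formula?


Shoelace sum: ((-8)*(-5) - 1*(-1)) + (1*(-2) - 3*(-5)) + (3*0 - 4*(-2)) + (4*8 - 7*0) + (7*(-1) - (-8)*8)
= 151
Area = |151|/2 = 75.5

75.5


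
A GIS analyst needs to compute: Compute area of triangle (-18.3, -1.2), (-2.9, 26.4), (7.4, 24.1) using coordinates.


Area = |x_A(y_B-y_C) + x_B(y_C-y_A) + x_C(y_A-y_B)|/2
= |(-42.09) + (-73.37) + (-204.24)|/2
= 319.7/2 = 159.85

159.85


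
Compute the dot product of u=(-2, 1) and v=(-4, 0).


u . v = u_x*v_x + u_y*v_y = (-2)*(-4) + 1*0
= 8 + 0 = 8

8


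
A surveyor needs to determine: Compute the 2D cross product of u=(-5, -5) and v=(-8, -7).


u x v = u_x*v_y - u_y*v_x = (-5)*(-7) - (-5)*(-8)
= 35 - 40 = -5

-5


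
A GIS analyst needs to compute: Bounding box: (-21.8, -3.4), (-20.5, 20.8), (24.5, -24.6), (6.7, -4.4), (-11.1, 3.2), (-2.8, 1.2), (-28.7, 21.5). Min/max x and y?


x range: [-28.7, 24.5]
y range: [-24.6, 21.5]
Bounding box: (-28.7,-24.6) to (24.5,21.5)

(-28.7,-24.6) to (24.5,21.5)


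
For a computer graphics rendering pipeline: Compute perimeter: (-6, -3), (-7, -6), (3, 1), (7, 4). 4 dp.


Sides: (-6, -3)->(-7, -6): sqrt(10) = 3.162278, (-7, -6)->(3, 1): sqrt(149) = 12.206556, (3, 1)->(7, 4): sqrt(25) = 5, (7, 4)->(-6, -3): sqrt(218) = 14.764823
Sum = 35.133657
Perimeter = 35.1337

35.1337


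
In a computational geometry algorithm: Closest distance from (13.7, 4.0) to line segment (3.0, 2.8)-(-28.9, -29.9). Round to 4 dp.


Project P onto AB: t = 0 (clamped to [0,1])
Closest point on segment: (3, 2.8)
Distance: 10.7671

10.7671


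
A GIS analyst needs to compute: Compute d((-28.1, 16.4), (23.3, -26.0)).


dx=51.4, dy=-42.4
d^2 = 51.4^2 + (-42.4)^2 = 4439.72
d = sqrt(4439.72) = 66.6312

66.6312


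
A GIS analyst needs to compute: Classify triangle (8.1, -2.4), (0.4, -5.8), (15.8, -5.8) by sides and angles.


Side lengths squared: AB^2=70.85, BC^2=237.16, CA^2=70.85
Sorted: [70.85, 70.85, 237.16]
By sides: Isosceles, By angles: Obtuse

Isosceles, Obtuse


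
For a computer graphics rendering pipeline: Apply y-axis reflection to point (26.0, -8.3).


Reflection over y-axis: (x,y) -> (-x,y)
(26, -8.3) -> (-26, -8.3)

(-26, -8.3)


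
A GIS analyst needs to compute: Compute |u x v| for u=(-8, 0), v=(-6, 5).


|u x v| = |(-8)*5 - 0*(-6)|
= |(-40) - 0| = 40

40


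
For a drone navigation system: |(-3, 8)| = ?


|u| = sqrt((-3)^2 + 8^2) = sqrt(73) = 8.544

8.544


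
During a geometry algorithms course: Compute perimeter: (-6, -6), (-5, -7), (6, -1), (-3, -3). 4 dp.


Sides: (-6, -6)->(-5, -7): sqrt(2) = 1.414214, (-5, -7)->(6, -1): sqrt(157) = 12.529964, (6, -1)->(-3, -3): sqrt(85) = 9.219544, (-3, -3)->(-6, -6): sqrt(18) = 4.242641
Sum = 27.406363
Perimeter = 27.4064

27.4064


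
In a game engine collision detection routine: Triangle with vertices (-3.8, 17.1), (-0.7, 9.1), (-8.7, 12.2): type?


Side lengths squared: AB^2=73.61, BC^2=73.61, CA^2=48.02
Sorted: [48.02, 73.61, 73.61]
By sides: Isosceles, By angles: Acute

Isosceles, Acute


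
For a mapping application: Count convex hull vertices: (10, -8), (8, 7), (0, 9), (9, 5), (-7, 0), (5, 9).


Convex hull vertices (CCW): (-7, 0), (10, -8), (9, 5), (8, 7), (5, 9), (0, 9)
Count = 6

6


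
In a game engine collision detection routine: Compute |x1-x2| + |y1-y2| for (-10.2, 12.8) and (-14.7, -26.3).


|(-10.2)-(-14.7)| + |12.8-(-26.3)| = 4.5 + 39.1 = 43.6

43.6


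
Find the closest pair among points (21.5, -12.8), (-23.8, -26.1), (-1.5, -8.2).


d(P0,P1) = 47.2121, d(P0,P2) = 23.4555, d(P1,P2) = 28.5955
Closest: P0 and P2

Closest pair: (21.5, -12.8) and (-1.5, -8.2), distance = 23.4555


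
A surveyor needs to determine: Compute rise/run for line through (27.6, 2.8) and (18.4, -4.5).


slope = (y2-y1)/(x2-x1) = ((-4.5)-2.8)/(18.4-27.6) = (-7.3)/(-9.2) = 0.7935

0.7935


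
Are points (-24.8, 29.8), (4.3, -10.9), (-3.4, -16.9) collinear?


Cross product: (4.3-(-24.8))*((-16.9)-29.8) - ((-10.9)-29.8)*((-3.4)-(-24.8))
= -487.99

No, not collinear


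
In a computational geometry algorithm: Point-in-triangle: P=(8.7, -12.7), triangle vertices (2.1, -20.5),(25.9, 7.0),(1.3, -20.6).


Cross products: AB x AP = 4.14, BC x BP = 9.9, CA x CP = 5.58
All same sign? yes

Yes, inside


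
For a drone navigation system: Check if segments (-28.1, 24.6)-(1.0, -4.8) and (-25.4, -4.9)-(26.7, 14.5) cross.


Cross products: d1=1589.33, d2=-506.95, d3=-779.07, d4=1317.21
d1*d2 < 0 and d3*d4 < 0? yes

Yes, they intersect


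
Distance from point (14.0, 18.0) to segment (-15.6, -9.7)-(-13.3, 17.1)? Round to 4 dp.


Project P onto AB: t = 1 (clamped to [0,1])
Closest point on segment: (-13.3, 17.1)
Distance: 27.3148

27.3148


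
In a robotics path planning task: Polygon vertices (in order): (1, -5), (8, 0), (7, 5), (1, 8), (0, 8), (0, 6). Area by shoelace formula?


Shoelace sum: (1*0 - 8*(-5)) + (8*5 - 7*0) + (7*8 - 1*5) + (1*8 - 0*8) + (0*6 - 0*8) + (0*(-5) - 1*6)
= 133
Area = |133|/2 = 66.5

66.5


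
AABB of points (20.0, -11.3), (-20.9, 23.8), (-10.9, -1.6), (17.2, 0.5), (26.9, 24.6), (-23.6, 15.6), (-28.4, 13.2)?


x range: [-28.4, 26.9]
y range: [-11.3, 24.6]
Bounding box: (-28.4,-11.3) to (26.9,24.6)

(-28.4,-11.3) to (26.9,24.6)


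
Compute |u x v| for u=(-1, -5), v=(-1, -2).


|u x v| = |(-1)*(-2) - (-5)*(-1)|
= |2 - 5| = 3

3


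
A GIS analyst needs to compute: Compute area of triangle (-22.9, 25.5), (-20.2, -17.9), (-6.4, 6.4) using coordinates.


Area = |x_A(y_B-y_C) + x_B(y_C-y_A) + x_C(y_A-y_B)|/2
= |556.47 + 385.82 + (-277.76)|/2
= 664.53/2 = 332.265

332.265


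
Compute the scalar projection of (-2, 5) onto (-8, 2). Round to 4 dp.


u.v = 26, |v| = sqrt(68) = 8.2462
Scalar projection = u.v / |v| = 26 / sqrt(68) = 3.153

3.153


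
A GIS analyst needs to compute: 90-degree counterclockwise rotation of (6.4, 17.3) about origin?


90° CCW: (x,y) -> (-y, x)
(6.4,17.3) -> (-17.3, 6.4)

(-17.3, 6.4)


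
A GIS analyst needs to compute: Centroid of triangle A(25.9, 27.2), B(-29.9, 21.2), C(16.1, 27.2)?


Centroid = ((x_A+x_B+x_C)/3, (y_A+y_B+y_C)/3)
= ((25.9+(-29.9)+16.1)/3, (27.2+21.2+27.2)/3)
= (4.0333, 25.2)

(4.0333, 25.2)


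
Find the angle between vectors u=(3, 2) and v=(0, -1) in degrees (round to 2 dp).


u.v = -2, |u| = sqrt(13) = 3.6056, |v| = sqrt(1) = 1
cos(theta) = u.v/(|u||v|) = -2/sqrt(13) = -0.5547
theta = acos(-0.5547) = 123.69 degrees

123.69 degrees


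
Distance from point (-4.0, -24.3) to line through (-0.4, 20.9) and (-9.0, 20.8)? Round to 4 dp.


|cross product| = 388.36
|line direction| = sqrt(73.97) = 8.6006
Distance = 388.36/sqrt(73.97) = 45.1551

45.1551


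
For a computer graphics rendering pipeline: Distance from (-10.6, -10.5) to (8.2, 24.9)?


dx=18.8, dy=35.4
d^2 = 18.8^2 + 35.4^2 = 1606.6
d = sqrt(1606.6) = 40.0824

40.0824


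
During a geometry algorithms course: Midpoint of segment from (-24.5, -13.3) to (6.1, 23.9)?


M = (((-24.5)+6.1)/2, ((-13.3)+23.9)/2)
= (-9.2, 5.3)

(-9.2, 5.3)


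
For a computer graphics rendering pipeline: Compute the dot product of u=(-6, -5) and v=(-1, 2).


u . v = u_x*v_x + u_y*v_y = (-6)*(-1) + (-5)*2
= 6 + (-10) = -4

-4


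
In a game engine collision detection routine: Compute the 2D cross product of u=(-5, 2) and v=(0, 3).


u x v = u_x*v_y - u_y*v_x = (-5)*3 - 2*0
= (-15) - 0 = -15

-15


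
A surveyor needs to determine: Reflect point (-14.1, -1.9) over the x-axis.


Reflection over x-axis: (x,y) -> (x,-y)
(-14.1, -1.9) -> (-14.1, 1.9)

(-14.1, 1.9)


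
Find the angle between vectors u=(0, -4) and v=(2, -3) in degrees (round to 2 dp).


u.v = 12, |u| = sqrt(16) = 4, |v| = sqrt(13) = 3.6056
cos(theta) = u.v/(|u||v|) = 12/sqrt(208) = 0.83205
theta = acos(0.83205) = 33.69 degrees

33.69 degrees


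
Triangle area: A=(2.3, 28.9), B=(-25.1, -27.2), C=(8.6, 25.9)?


Area = |x_A(y_B-y_C) + x_B(y_C-y_A) + x_C(y_A-y_B)|/2
= |(-122.13) + 75.3 + 482.46|/2
= 435.63/2 = 217.815

217.815


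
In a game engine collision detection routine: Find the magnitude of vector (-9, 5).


|u| = sqrt((-9)^2 + 5^2) = sqrt(106) = 10.2956

10.2956


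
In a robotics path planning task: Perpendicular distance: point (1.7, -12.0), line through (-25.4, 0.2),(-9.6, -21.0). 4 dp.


|cross product| = 381.76
|line direction| = sqrt(699.08) = 26.4401
Distance = 381.76/sqrt(699.08) = 14.4387

14.4387


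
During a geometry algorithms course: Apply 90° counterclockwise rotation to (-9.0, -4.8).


90° CCW: (x,y) -> (-y, x)
(-9,-4.8) -> (4.8, -9)

(4.8, -9)


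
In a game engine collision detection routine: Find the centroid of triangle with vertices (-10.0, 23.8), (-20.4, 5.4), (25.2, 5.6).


Centroid = ((x_A+x_B+x_C)/3, (y_A+y_B+y_C)/3)
= (((-10)+(-20.4)+25.2)/3, (23.8+5.4+5.6)/3)
= (-1.7333, 11.6)

(-1.7333, 11.6)


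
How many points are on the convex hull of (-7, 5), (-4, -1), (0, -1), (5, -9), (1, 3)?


Convex hull vertices (CCW): (-7, 5), (-4, -1), (5, -9), (1, 3)
Count = 4

4


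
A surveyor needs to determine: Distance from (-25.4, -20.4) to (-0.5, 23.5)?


dx=24.9, dy=43.9
d^2 = 24.9^2 + 43.9^2 = 2547.22
d = sqrt(2547.22) = 50.47

50.47


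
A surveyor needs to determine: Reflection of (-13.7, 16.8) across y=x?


Reflection over y=x: (x,y) -> (y,x)
(-13.7, 16.8) -> (16.8, -13.7)

(16.8, -13.7)


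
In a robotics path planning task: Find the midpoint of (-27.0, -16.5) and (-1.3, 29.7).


M = (((-27)+(-1.3))/2, ((-16.5)+29.7)/2)
= (-14.15, 6.6)

(-14.15, 6.6)


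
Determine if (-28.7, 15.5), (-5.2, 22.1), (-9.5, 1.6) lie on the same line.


Cross product: ((-5.2)-(-28.7))*(1.6-15.5) - (22.1-15.5)*((-9.5)-(-28.7))
= -453.37

No, not collinear


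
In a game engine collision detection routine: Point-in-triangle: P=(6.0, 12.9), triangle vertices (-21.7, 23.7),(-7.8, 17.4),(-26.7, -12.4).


Cross products: AB x AP = 24.39, BC x BP = 496.29, CA x CP = -1053.97
All same sign? no

No, outside


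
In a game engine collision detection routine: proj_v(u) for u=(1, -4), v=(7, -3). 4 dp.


u.v = 19, |v| = sqrt(58) = 7.6158
Scalar projection = u.v / |v| = 19 / sqrt(58) = 2.4948

2.4948


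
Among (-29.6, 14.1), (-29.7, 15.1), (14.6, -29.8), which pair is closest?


d(P0,P1) = 1.005, d(P0,P2) = 62.2965, d(P1,P2) = 63.0754
Closest: P0 and P1

Closest pair: (-29.6, 14.1) and (-29.7, 15.1), distance = 1.005


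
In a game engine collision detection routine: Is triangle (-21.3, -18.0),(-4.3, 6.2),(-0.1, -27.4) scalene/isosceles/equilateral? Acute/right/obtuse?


Side lengths squared: AB^2=874.64, BC^2=1146.6, CA^2=537.8
Sorted: [537.8, 874.64, 1146.6]
By sides: Scalene, By angles: Acute

Scalene, Acute


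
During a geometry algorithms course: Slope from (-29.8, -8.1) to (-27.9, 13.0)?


slope = (y2-y1)/(x2-x1) = (13-(-8.1))/((-27.9)-(-29.8)) = 21.1/1.9 = 11.1053

11.1053


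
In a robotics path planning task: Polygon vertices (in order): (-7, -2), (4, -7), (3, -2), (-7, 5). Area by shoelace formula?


Shoelace sum: ((-7)*(-7) - 4*(-2)) + (4*(-2) - 3*(-7)) + (3*5 - (-7)*(-2)) + ((-7)*(-2) - (-7)*5)
= 120
Area = |120|/2 = 60

60


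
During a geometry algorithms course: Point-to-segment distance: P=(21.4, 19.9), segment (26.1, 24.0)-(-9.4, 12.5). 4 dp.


Project P onto AB: t = 0.1537 (clamped to [0,1])
Closest point on segment: (20.6443, 22.2327)
Distance: 2.452

2.452


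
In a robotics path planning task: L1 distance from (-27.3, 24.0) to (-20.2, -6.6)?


|(-27.3)-(-20.2)| + |24-(-6.6)| = 7.1 + 30.6 = 37.7

37.7


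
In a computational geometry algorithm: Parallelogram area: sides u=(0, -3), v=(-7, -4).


|u x v| = |0*(-4) - (-3)*(-7)|
= |0 - 21| = 21

21


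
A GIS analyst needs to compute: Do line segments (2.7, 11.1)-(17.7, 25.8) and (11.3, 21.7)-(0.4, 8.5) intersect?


Cross products: d1=2.02, d2=39.79, d3=32.58, d4=-5.19
d1*d2 < 0 and d3*d4 < 0? no

No, they don't intersect


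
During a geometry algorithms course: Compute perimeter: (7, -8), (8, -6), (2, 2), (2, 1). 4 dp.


Sides: (7, -8)->(8, -6): sqrt(5) = 2.236068, (8, -6)->(2, 2): sqrt(100) = 10, (2, 2)->(2, 1): sqrt(1) = 1, (2, 1)->(7, -8): sqrt(106) = 10.29563
Sum = 23.531698
Perimeter = 23.5317

23.5317


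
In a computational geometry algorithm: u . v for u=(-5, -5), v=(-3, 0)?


u . v = u_x*v_x + u_y*v_y = (-5)*(-3) + (-5)*0
= 15 + 0 = 15

15


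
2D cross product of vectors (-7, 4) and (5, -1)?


u x v = u_x*v_y - u_y*v_x = (-7)*(-1) - 4*5
= 7 - 20 = -13

-13


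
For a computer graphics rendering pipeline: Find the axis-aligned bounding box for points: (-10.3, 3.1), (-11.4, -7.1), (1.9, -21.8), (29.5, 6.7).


x range: [-11.4, 29.5]
y range: [-21.8, 6.7]
Bounding box: (-11.4,-21.8) to (29.5,6.7)

(-11.4,-21.8) to (29.5,6.7)


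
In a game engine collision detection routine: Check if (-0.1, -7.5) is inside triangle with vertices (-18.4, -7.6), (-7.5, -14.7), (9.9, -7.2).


Cross products: AB x AP = 131.02, BC x BP = 69.78, CA x CP = 4.49
All same sign? yes

Yes, inside


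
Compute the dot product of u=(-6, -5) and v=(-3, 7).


u . v = u_x*v_x + u_y*v_y = (-6)*(-3) + (-5)*7
= 18 + (-35) = -17

-17


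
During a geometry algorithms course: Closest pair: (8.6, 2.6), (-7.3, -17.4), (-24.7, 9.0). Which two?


d(P0,P1) = 25.5501, d(P0,P2) = 33.9094, d(P1,P2) = 31.6183
Closest: P0 and P1

Closest pair: (8.6, 2.6) and (-7.3, -17.4), distance = 25.5501


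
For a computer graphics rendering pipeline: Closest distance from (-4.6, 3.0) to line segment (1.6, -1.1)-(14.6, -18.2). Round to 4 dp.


Project P onto AB: t = 0 (clamped to [0,1])
Closest point on segment: (1.6, -1.1)
Distance: 7.433

7.433


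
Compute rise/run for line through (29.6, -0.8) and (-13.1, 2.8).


slope = (y2-y1)/(x2-x1) = (2.8-(-0.8))/((-13.1)-29.6) = 3.6/(-42.7) = -0.0843

-0.0843


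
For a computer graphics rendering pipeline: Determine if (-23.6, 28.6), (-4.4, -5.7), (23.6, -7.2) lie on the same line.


Cross product: ((-4.4)-(-23.6))*((-7.2)-28.6) - ((-5.7)-28.6)*(23.6-(-23.6))
= 931.6

No, not collinear


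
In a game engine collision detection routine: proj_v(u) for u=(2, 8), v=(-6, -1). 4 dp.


u.v = -20, |v| = sqrt(37) = 6.0828
Scalar projection = u.v / |v| = -20 / sqrt(37) = -3.288

-3.288


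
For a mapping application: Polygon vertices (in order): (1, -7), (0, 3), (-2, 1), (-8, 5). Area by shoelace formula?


Shoelace sum: (1*3 - 0*(-7)) + (0*1 - (-2)*3) + ((-2)*5 - (-8)*1) + ((-8)*(-7) - 1*5)
= 58
Area = |58|/2 = 29

29


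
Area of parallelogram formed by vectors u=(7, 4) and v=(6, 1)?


|u x v| = |7*1 - 4*6|
= |7 - 24| = 17

17


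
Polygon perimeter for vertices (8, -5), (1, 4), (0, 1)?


Sides: (8, -5)->(1, 4): sqrt(130) = 11.401754, (1, 4)->(0, 1): sqrt(10) = 3.162278, (0, 1)->(8, -5): sqrt(100) = 10
Sum = 24.564032
Perimeter = 24.564

24.564


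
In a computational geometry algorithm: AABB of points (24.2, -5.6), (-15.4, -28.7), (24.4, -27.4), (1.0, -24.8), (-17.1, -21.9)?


x range: [-17.1, 24.4]
y range: [-28.7, -5.6]
Bounding box: (-17.1,-28.7) to (24.4,-5.6)

(-17.1,-28.7) to (24.4,-5.6)


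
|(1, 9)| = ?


|u| = sqrt(1^2 + 9^2) = sqrt(82) = 9.0554

9.0554


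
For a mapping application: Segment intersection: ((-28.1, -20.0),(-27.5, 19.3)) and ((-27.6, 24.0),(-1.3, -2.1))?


Cross products: d1=-1170.25, d2=-121, d3=6.75, d4=-1042.5
d1*d2 < 0 and d3*d4 < 0? no

No, they don't intersect


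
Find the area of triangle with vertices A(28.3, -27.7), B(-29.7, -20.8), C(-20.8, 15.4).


Area = |x_A(y_B-y_C) + x_B(y_C-y_A) + x_C(y_A-y_B)|/2
= |(-1024.46) + (-1280.07) + 143.52|/2
= 2161.01/2 = 1080.505

1080.505


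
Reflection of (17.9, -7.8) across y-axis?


Reflection over y-axis: (x,y) -> (-x,y)
(17.9, -7.8) -> (-17.9, -7.8)

(-17.9, -7.8)


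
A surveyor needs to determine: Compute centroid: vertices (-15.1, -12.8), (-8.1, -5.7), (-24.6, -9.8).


Centroid = ((x_A+x_B+x_C)/3, (y_A+y_B+y_C)/3)
= (((-15.1)+(-8.1)+(-24.6))/3, ((-12.8)+(-5.7)+(-9.8))/3)
= (-15.9333, -9.4333)

(-15.9333, -9.4333)


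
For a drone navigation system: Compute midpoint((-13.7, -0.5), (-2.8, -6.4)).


M = (((-13.7)+(-2.8))/2, ((-0.5)+(-6.4))/2)
= (-8.25, -3.45)

(-8.25, -3.45)


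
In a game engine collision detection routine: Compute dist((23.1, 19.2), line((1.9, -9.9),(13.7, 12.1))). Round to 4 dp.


|cross product| = 123.02
|line direction| = sqrt(623.24) = 24.9648
Distance = 123.02/sqrt(623.24) = 4.9277

4.9277


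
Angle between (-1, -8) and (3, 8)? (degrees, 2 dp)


u.v = -67, |u| = sqrt(65) = 8.0623, |v| = sqrt(73) = 8.544
cos(theta) = u.v/(|u||v|) = -67/sqrt(4745) = -0.97265
theta = acos(-0.97265) = 166.57 degrees

166.57 degrees


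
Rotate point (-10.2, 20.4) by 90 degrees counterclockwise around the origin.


90° CCW: (x,y) -> (-y, x)
(-10.2,20.4) -> (-20.4, -10.2)

(-20.4, -10.2)


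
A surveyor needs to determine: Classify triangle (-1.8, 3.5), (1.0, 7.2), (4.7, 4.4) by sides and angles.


Side lengths squared: AB^2=21.53, BC^2=21.53, CA^2=43.06
Sorted: [21.53, 21.53, 43.06]
By sides: Isosceles, By angles: Right

Isosceles, Right


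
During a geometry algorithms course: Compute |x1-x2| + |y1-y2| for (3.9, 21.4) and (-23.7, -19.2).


|3.9-(-23.7)| + |21.4-(-19.2)| = 27.6 + 40.6 = 68.2

68.2


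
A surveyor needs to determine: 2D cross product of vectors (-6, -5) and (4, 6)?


u x v = u_x*v_y - u_y*v_x = (-6)*6 - (-5)*4
= (-36) - (-20) = -16

-16


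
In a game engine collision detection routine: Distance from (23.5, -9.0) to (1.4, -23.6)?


dx=-22.1, dy=-14.6
d^2 = (-22.1)^2 + (-14.6)^2 = 701.57
d = sqrt(701.57) = 26.4872

26.4872


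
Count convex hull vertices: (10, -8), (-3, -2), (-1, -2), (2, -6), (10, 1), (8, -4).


Convex hull vertices (CCW): (-3, -2), (2, -6), (10, -8), (10, 1)
Count = 4

4


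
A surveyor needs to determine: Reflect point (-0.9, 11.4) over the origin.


Reflection over origin: (x,y) -> (-x,-y)
(-0.9, 11.4) -> (0.9, -11.4)

(0.9, -11.4)


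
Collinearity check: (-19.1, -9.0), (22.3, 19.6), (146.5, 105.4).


Cross product: (22.3-(-19.1))*(105.4-(-9)) - (19.6-(-9))*(146.5-(-19.1))
= 0

Yes, collinear


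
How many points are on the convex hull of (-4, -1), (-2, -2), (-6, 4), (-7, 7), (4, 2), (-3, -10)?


Convex hull vertices (CCW): (-7, 7), (-3, -10), (4, 2)
Count = 3

3


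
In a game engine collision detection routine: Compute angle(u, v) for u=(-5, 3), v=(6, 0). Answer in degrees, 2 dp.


u.v = -30, |u| = sqrt(34) = 5.831, |v| = sqrt(36) = 6
cos(theta) = u.v/(|u||v|) = -30/sqrt(1224) = -0.857493
theta = acos(-0.857493) = 149.04 degrees

149.04 degrees


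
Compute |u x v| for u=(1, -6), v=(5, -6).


|u x v| = |1*(-6) - (-6)*5|
= |(-6) - (-30)| = 24

24


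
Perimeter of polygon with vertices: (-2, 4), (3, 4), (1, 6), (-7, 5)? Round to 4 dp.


Sides: (-2, 4)->(3, 4): sqrt(25) = 5, (3, 4)->(1, 6): sqrt(8) = 2.828427, (1, 6)->(-7, 5): sqrt(65) = 8.062258, (-7, 5)->(-2, 4): sqrt(26) = 5.09902
Sum = 20.989705
Perimeter = 20.9897

20.9897


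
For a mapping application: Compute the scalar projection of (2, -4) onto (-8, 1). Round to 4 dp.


u.v = -20, |v| = sqrt(65) = 8.0623
Scalar projection = u.v / |v| = -20 / sqrt(65) = -2.4807

-2.4807


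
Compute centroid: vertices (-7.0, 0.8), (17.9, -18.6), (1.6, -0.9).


Centroid = ((x_A+x_B+x_C)/3, (y_A+y_B+y_C)/3)
= (((-7)+17.9+1.6)/3, (0.8+(-18.6)+(-0.9))/3)
= (4.1667, -6.2333)

(4.1667, -6.2333)


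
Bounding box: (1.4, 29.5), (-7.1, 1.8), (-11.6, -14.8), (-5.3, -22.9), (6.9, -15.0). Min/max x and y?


x range: [-11.6, 6.9]
y range: [-22.9, 29.5]
Bounding box: (-11.6,-22.9) to (6.9,29.5)

(-11.6,-22.9) to (6.9,29.5)


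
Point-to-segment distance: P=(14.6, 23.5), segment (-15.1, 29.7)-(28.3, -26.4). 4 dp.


Project P onto AB: t = 0.3254 (clamped to [0,1])
Closest point on segment: (-0.9795, 11.4474)
Distance: 19.6973

19.6973


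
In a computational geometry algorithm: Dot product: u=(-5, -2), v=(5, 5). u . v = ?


u . v = u_x*v_x + u_y*v_y = (-5)*5 + (-2)*5
= (-25) + (-10) = -35

-35


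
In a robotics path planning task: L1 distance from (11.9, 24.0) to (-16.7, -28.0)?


|11.9-(-16.7)| + |24-(-28)| = 28.6 + 52 = 80.6

80.6


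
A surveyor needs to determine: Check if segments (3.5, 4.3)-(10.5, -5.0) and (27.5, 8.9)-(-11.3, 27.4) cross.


Cross products: d1=622.48, d2=853.82, d3=255.4, d4=24.06
d1*d2 < 0 and d3*d4 < 0? no

No, they don't intersect


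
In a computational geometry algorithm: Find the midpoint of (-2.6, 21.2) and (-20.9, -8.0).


M = (((-2.6)+(-20.9))/2, (21.2+(-8))/2)
= (-11.75, 6.6)

(-11.75, 6.6)


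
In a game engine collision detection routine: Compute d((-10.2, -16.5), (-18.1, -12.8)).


dx=-7.9, dy=3.7
d^2 = (-7.9)^2 + 3.7^2 = 76.1
d = sqrt(76.1) = 8.7235

8.7235


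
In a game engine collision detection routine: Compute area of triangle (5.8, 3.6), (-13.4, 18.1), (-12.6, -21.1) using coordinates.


Area = |x_A(y_B-y_C) + x_B(y_C-y_A) + x_C(y_A-y_B)|/2
= |227.36 + 330.98 + 182.7|/2
= 741.04/2 = 370.52

370.52


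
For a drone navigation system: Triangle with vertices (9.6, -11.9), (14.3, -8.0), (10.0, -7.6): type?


Side lengths squared: AB^2=37.3, BC^2=18.65, CA^2=18.65
Sorted: [18.65, 18.65, 37.3]
By sides: Isosceles, By angles: Right

Isosceles, Right


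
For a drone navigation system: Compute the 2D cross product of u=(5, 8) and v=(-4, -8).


u x v = u_x*v_y - u_y*v_x = 5*(-8) - 8*(-4)
= (-40) - (-32) = -8

-8


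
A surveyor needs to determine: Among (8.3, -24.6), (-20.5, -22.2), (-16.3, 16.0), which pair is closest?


d(P0,P1) = 28.8998, d(P0,P2) = 47.4713, d(P1,P2) = 38.4302
Closest: P0 and P1

Closest pair: (8.3, -24.6) and (-20.5, -22.2), distance = 28.8998


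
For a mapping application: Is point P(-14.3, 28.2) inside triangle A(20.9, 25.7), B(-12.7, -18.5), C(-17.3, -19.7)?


Cross products: AB x AP = -1639.84, BC x BP = -216.74, CA x CP = 1693.58
All same sign? no

No, outside


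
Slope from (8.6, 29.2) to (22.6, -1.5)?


slope = (y2-y1)/(x2-x1) = ((-1.5)-29.2)/(22.6-8.6) = (-30.7)/14 = -2.1929

-2.1929


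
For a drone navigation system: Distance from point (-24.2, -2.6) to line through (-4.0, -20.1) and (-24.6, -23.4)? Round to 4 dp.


|cross product| = 427.16
|line direction| = sqrt(435.25) = 20.8626
Distance = 427.16/sqrt(435.25) = 20.4749

20.4749


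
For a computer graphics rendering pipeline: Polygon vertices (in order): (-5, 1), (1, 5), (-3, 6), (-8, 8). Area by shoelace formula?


Shoelace sum: ((-5)*5 - 1*1) + (1*6 - (-3)*5) + ((-3)*8 - (-8)*6) + ((-8)*1 - (-5)*8)
= 51
Area = |51|/2 = 25.5

25.5


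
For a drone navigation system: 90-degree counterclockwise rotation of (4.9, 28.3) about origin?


90° CCW: (x,y) -> (-y, x)
(4.9,28.3) -> (-28.3, 4.9)

(-28.3, 4.9)


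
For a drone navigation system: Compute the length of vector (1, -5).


|u| = sqrt(1^2 + (-5)^2) = sqrt(26) = 5.099

5.099


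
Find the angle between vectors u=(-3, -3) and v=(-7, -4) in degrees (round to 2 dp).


u.v = 33, |u| = sqrt(18) = 4.2426, |v| = sqrt(65) = 8.0623
cos(theta) = u.v/(|u||v|) = 33/sqrt(1170) = 0.964764
theta = acos(0.964764) = 15.26 degrees

15.26 degrees


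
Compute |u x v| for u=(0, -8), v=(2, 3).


|u x v| = |0*3 - (-8)*2|
= |0 - (-16)| = 16

16


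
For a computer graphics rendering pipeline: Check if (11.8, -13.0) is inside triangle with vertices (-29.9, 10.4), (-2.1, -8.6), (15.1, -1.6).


Cross products: AB x AP = 141.78, BC x BP = -172.98, CA x CP = 552.6
All same sign? no

No, outside


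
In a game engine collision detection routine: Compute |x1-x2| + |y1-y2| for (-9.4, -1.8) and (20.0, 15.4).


|(-9.4)-20| + |(-1.8)-15.4| = 29.4 + 17.2 = 46.6

46.6


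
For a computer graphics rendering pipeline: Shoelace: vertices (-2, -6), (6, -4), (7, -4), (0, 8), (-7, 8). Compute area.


Shoelace sum: ((-2)*(-4) - 6*(-6)) + (6*(-4) - 7*(-4)) + (7*8 - 0*(-4)) + (0*8 - (-7)*8) + ((-7)*(-6) - (-2)*8)
= 218
Area = |218|/2 = 109

109


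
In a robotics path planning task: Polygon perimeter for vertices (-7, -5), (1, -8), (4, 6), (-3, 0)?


Sides: (-7, -5)->(1, -8): sqrt(73) = 8.544004, (1, -8)->(4, 6): sqrt(205) = 14.317821, (4, 6)->(-3, 0): sqrt(85) = 9.219544, (-3, 0)->(-7, -5): sqrt(41) = 6.403124
Sum = 38.484493
Perimeter = 38.4845

38.4845


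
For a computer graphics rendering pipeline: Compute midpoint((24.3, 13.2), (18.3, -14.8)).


M = ((24.3+18.3)/2, (13.2+(-14.8))/2)
= (21.3, -0.8)

(21.3, -0.8)


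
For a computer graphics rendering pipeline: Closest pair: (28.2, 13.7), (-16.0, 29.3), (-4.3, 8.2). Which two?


d(P0,P1) = 46.8722, d(P0,P2) = 32.9621, d(P1,P2) = 24.1267
Closest: P1 and P2

Closest pair: (-16.0, 29.3) and (-4.3, 8.2), distance = 24.1267


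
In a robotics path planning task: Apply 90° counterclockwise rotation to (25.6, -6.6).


90° CCW: (x,y) -> (-y, x)
(25.6,-6.6) -> (6.6, 25.6)

(6.6, 25.6)


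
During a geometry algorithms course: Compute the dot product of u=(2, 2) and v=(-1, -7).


u . v = u_x*v_x + u_y*v_y = 2*(-1) + 2*(-7)
= (-2) + (-14) = -16

-16


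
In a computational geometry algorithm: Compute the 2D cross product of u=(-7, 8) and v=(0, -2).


u x v = u_x*v_y - u_y*v_x = (-7)*(-2) - 8*0
= 14 - 0 = 14

14


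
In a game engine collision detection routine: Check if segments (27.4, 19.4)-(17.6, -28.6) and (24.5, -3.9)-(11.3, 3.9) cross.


Cross products: d1=-330.18, d2=379.86, d3=89.14, d4=-620.9
d1*d2 < 0 and d3*d4 < 0? yes

Yes, they intersect


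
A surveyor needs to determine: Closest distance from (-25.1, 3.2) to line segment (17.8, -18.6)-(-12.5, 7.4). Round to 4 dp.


Project P onto AB: t = 1 (clamped to [0,1])
Closest point on segment: (-12.5, 7.4)
Distance: 13.2816

13.2816


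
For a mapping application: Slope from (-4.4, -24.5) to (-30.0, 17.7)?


slope = (y2-y1)/(x2-x1) = (17.7-(-24.5))/((-30)-(-4.4)) = 42.2/(-25.6) = -1.6484

-1.6484


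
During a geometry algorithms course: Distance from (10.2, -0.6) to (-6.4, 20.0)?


dx=-16.6, dy=20.6
d^2 = (-16.6)^2 + 20.6^2 = 699.92
d = sqrt(699.92) = 26.456

26.456


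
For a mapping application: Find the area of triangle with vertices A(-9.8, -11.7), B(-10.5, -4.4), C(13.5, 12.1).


Area = |x_A(y_B-y_C) + x_B(y_C-y_A) + x_C(y_A-y_B)|/2
= |161.7 + (-249.9) + (-98.55)|/2
= 186.75/2 = 93.375

93.375


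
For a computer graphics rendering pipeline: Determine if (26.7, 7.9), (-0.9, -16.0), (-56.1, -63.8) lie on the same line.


Cross product: ((-0.9)-26.7)*((-63.8)-7.9) - ((-16)-7.9)*((-56.1)-26.7)
= 0

Yes, collinear


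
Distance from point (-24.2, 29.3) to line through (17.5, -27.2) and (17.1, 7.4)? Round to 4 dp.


|cross product| = 1420.22
|line direction| = sqrt(1197.32) = 34.6023
Distance = 1420.22/sqrt(1197.32) = 41.0441

41.0441


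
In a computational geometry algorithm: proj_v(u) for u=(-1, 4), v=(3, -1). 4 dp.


u.v = -7, |v| = sqrt(10) = 3.1623
Scalar projection = u.v / |v| = -7 / sqrt(10) = -2.2136

-2.2136


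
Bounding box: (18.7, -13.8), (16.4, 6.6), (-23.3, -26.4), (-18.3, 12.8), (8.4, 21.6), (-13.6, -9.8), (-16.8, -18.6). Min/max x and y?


x range: [-23.3, 18.7]
y range: [-26.4, 21.6]
Bounding box: (-23.3,-26.4) to (18.7,21.6)

(-23.3,-26.4) to (18.7,21.6)


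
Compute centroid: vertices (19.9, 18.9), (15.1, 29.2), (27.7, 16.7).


Centroid = ((x_A+x_B+x_C)/3, (y_A+y_B+y_C)/3)
= ((19.9+15.1+27.7)/3, (18.9+29.2+16.7)/3)
= (20.9, 21.6)

(20.9, 21.6)


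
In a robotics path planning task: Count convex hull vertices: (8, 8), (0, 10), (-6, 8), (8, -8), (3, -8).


Convex hull vertices (CCW): (-6, 8), (3, -8), (8, -8), (8, 8), (0, 10)
Count = 5

5


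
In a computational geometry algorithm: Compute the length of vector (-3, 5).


|u| = sqrt((-3)^2 + 5^2) = sqrt(34) = 5.831

5.831


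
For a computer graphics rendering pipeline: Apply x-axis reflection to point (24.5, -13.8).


Reflection over x-axis: (x,y) -> (x,-y)
(24.5, -13.8) -> (24.5, 13.8)

(24.5, 13.8)


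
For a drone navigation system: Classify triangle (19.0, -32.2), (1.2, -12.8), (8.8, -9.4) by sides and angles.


Side lengths squared: AB^2=693.2, BC^2=69.32, CA^2=623.88
Sorted: [69.32, 623.88, 693.2]
By sides: Scalene, By angles: Right

Scalene, Right


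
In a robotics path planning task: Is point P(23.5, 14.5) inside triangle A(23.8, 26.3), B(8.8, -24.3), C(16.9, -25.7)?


Cross products: AB x AP = 161.82, BC x BP = 334.86, CA x CP = -65.82
All same sign? no

No, outside


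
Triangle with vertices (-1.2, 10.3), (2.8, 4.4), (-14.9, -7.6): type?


Side lengths squared: AB^2=50.81, BC^2=457.29, CA^2=508.1
Sorted: [50.81, 457.29, 508.1]
By sides: Scalene, By angles: Right

Scalene, Right


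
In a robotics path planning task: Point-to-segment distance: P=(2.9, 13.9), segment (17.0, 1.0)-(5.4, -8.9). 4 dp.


Project P onto AB: t = 0.1541 (clamped to [0,1])
Closest point on segment: (15.2119, -0.5261)
Distance: 18.9656

18.9656


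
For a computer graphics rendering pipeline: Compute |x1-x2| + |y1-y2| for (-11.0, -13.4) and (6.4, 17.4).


|(-11)-6.4| + |(-13.4)-17.4| = 17.4 + 30.8 = 48.2

48.2


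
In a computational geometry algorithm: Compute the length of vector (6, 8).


|u| = sqrt(6^2 + 8^2) = sqrt(100) = 10

10


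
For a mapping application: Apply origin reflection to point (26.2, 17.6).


Reflection over origin: (x,y) -> (-x,-y)
(26.2, 17.6) -> (-26.2, -17.6)

(-26.2, -17.6)


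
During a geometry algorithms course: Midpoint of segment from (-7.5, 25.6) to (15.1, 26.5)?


M = (((-7.5)+15.1)/2, (25.6+26.5)/2)
= (3.8, 26.05)

(3.8, 26.05)
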